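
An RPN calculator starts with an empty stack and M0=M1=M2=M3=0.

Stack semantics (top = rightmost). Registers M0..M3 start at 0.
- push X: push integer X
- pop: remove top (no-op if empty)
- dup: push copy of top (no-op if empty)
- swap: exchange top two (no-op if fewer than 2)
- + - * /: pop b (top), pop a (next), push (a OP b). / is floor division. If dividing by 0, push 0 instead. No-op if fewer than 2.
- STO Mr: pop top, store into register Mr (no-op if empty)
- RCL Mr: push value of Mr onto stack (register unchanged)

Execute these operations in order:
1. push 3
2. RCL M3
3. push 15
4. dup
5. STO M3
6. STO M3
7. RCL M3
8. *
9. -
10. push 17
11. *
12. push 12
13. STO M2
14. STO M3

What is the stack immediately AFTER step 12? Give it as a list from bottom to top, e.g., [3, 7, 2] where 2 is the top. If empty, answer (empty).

After op 1 (push 3): stack=[3] mem=[0,0,0,0]
After op 2 (RCL M3): stack=[3,0] mem=[0,0,0,0]
After op 3 (push 15): stack=[3,0,15] mem=[0,0,0,0]
After op 4 (dup): stack=[3,0,15,15] mem=[0,0,0,0]
After op 5 (STO M3): stack=[3,0,15] mem=[0,0,0,15]
After op 6 (STO M3): stack=[3,0] mem=[0,0,0,15]
After op 7 (RCL M3): stack=[3,0,15] mem=[0,0,0,15]
After op 8 (*): stack=[3,0] mem=[0,0,0,15]
After op 9 (-): stack=[3] mem=[0,0,0,15]
After op 10 (push 17): stack=[3,17] mem=[0,0,0,15]
After op 11 (*): stack=[51] mem=[0,0,0,15]
After op 12 (push 12): stack=[51,12] mem=[0,0,0,15]

[51, 12]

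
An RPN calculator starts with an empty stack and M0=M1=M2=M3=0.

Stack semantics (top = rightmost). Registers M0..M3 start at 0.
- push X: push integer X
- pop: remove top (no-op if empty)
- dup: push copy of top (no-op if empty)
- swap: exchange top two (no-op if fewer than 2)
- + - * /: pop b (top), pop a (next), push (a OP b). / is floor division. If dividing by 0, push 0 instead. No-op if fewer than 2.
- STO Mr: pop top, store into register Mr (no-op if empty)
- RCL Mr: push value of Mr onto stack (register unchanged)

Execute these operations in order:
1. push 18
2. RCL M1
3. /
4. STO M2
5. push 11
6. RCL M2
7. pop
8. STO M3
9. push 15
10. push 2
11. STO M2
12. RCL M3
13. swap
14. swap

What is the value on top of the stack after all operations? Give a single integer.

After op 1 (push 18): stack=[18] mem=[0,0,0,0]
After op 2 (RCL M1): stack=[18,0] mem=[0,0,0,0]
After op 3 (/): stack=[0] mem=[0,0,0,0]
After op 4 (STO M2): stack=[empty] mem=[0,0,0,0]
After op 5 (push 11): stack=[11] mem=[0,0,0,0]
After op 6 (RCL M2): stack=[11,0] mem=[0,0,0,0]
After op 7 (pop): stack=[11] mem=[0,0,0,0]
After op 8 (STO M3): stack=[empty] mem=[0,0,0,11]
After op 9 (push 15): stack=[15] mem=[0,0,0,11]
After op 10 (push 2): stack=[15,2] mem=[0,0,0,11]
After op 11 (STO M2): stack=[15] mem=[0,0,2,11]
After op 12 (RCL M3): stack=[15,11] mem=[0,0,2,11]
After op 13 (swap): stack=[11,15] mem=[0,0,2,11]
After op 14 (swap): stack=[15,11] mem=[0,0,2,11]

Answer: 11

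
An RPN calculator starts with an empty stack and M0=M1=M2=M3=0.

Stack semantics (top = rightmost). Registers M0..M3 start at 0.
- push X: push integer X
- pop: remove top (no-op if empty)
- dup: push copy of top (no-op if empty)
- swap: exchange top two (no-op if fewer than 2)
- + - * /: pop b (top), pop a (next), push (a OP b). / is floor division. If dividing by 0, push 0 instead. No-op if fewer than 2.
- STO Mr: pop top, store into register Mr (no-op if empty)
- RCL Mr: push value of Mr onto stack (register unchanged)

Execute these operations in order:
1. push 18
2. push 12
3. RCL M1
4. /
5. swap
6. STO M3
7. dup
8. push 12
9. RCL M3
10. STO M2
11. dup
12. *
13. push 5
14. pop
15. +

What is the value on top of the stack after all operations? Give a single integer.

After op 1 (push 18): stack=[18] mem=[0,0,0,0]
After op 2 (push 12): stack=[18,12] mem=[0,0,0,0]
After op 3 (RCL M1): stack=[18,12,0] mem=[0,0,0,0]
After op 4 (/): stack=[18,0] mem=[0,0,0,0]
After op 5 (swap): stack=[0,18] mem=[0,0,0,0]
After op 6 (STO M3): stack=[0] mem=[0,0,0,18]
After op 7 (dup): stack=[0,0] mem=[0,0,0,18]
After op 8 (push 12): stack=[0,0,12] mem=[0,0,0,18]
After op 9 (RCL M3): stack=[0,0,12,18] mem=[0,0,0,18]
After op 10 (STO M2): stack=[0,0,12] mem=[0,0,18,18]
After op 11 (dup): stack=[0,0,12,12] mem=[0,0,18,18]
After op 12 (*): stack=[0,0,144] mem=[0,0,18,18]
After op 13 (push 5): stack=[0,0,144,5] mem=[0,0,18,18]
After op 14 (pop): stack=[0,0,144] mem=[0,0,18,18]
After op 15 (+): stack=[0,144] mem=[0,0,18,18]

Answer: 144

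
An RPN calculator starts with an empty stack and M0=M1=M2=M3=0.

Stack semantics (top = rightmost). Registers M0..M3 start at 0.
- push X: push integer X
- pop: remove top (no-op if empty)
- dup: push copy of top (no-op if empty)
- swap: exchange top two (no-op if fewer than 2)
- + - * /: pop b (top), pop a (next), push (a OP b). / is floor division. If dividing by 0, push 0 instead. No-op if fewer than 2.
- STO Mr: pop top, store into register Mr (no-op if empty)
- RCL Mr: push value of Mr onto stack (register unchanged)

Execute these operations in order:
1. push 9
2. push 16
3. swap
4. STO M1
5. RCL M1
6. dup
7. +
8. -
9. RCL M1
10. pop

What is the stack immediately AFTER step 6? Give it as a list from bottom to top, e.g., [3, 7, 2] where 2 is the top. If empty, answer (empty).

After op 1 (push 9): stack=[9] mem=[0,0,0,0]
After op 2 (push 16): stack=[9,16] mem=[0,0,0,0]
After op 3 (swap): stack=[16,9] mem=[0,0,0,0]
After op 4 (STO M1): stack=[16] mem=[0,9,0,0]
After op 5 (RCL M1): stack=[16,9] mem=[0,9,0,0]
After op 6 (dup): stack=[16,9,9] mem=[0,9,0,0]

[16, 9, 9]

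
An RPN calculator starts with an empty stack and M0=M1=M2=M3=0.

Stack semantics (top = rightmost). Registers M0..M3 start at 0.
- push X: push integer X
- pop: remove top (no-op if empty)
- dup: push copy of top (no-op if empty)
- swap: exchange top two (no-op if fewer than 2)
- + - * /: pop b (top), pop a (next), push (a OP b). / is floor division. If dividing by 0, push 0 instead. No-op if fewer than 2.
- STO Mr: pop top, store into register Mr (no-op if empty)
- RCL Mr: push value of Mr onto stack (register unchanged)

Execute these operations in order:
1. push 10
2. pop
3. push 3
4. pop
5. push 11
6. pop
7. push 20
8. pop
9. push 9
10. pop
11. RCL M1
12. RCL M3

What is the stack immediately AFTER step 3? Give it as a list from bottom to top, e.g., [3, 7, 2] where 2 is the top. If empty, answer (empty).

After op 1 (push 10): stack=[10] mem=[0,0,0,0]
After op 2 (pop): stack=[empty] mem=[0,0,0,0]
After op 3 (push 3): stack=[3] mem=[0,0,0,0]

[3]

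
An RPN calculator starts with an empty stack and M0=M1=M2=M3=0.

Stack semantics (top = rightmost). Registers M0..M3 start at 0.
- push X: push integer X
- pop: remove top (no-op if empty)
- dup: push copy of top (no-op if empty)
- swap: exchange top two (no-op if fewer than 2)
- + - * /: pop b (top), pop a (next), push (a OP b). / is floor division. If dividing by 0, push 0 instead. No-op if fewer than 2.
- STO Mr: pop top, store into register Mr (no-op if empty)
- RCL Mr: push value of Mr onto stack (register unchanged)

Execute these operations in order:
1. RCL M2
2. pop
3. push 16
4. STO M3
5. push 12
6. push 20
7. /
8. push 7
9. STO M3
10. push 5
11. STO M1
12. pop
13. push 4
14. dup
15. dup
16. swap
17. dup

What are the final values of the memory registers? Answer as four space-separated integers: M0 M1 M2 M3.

After op 1 (RCL M2): stack=[0] mem=[0,0,0,0]
After op 2 (pop): stack=[empty] mem=[0,0,0,0]
After op 3 (push 16): stack=[16] mem=[0,0,0,0]
After op 4 (STO M3): stack=[empty] mem=[0,0,0,16]
After op 5 (push 12): stack=[12] mem=[0,0,0,16]
After op 6 (push 20): stack=[12,20] mem=[0,0,0,16]
After op 7 (/): stack=[0] mem=[0,0,0,16]
After op 8 (push 7): stack=[0,7] mem=[0,0,0,16]
After op 9 (STO M3): stack=[0] mem=[0,0,0,7]
After op 10 (push 5): stack=[0,5] mem=[0,0,0,7]
After op 11 (STO M1): stack=[0] mem=[0,5,0,7]
After op 12 (pop): stack=[empty] mem=[0,5,0,7]
After op 13 (push 4): stack=[4] mem=[0,5,0,7]
After op 14 (dup): stack=[4,4] mem=[0,5,0,7]
After op 15 (dup): stack=[4,4,4] mem=[0,5,0,7]
After op 16 (swap): stack=[4,4,4] mem=[0,5,0,7]
After op 17 (dup): stack=[4,4,4,4] mem=[0,5,0,7]

Answer: 0 5 0 7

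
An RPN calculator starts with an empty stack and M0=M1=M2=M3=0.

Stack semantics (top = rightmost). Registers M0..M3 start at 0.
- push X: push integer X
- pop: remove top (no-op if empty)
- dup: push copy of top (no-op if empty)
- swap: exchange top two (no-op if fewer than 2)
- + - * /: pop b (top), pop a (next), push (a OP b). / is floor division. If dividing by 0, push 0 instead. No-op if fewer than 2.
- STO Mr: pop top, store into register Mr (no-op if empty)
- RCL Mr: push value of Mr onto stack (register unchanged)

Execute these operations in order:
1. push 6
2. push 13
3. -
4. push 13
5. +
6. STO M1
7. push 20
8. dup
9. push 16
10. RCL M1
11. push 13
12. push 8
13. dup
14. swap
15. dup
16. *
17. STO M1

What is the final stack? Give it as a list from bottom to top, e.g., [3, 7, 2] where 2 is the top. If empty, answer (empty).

Answer: [20, 20, 16, 6, 13, 8]

Derivation:
After op 1 (push 6): stack=[6] mem=[0,0,0,0]
After op 2 (push 13): stack=[6,13] mem=[0,0,0,0]
After op 3 (-): stack=[-7] mem=[0,0,0,0]
After op 4 (push 13): stack=[-7,13] mem=[0,0,0,0]
After op 5 (+): stack=[6] mem=[0,0,0,0]
After op 6 (STO M1): stack=[empty] mem=[0,6,0,0]
After op 7 (push 20): stack=[20] mem=[0,6,0,0]
After op 8 (dup): stack=[20,20] mem=[0,6,0,0]
After op 9 (push 16): stack=[20,20,16] mem=[0,6,0,0]
After op 10 (RCL M1): stack=[20,20,16,6] mem=[0,6,0,0]
After op 11 (push 13): stack=[20,20,16,6,13] mem=[0,6,0,0]
After op 12 (push 8): stack=[20,20,16,6,13,8] mem=[0,6,0,0]
After op 13 (dup): stack=[20,20,16,6,13,8,8] mem=[0,6,0,0]
After op 14 (swap): stack=[20,20,16,6,13,8,8] mem=[0,6,0,0]
After op 15 (dup): stack=[20,20,16,6,13,8,8,8] mem=[0,6,0,0]
After op 16 (*): stack=[20,20,16,6,13,8,64] mem=[0,6,0,0]
After op 17 (STO M1): stack=[20,20,16,6,13,8] mem=[0,64,0,0]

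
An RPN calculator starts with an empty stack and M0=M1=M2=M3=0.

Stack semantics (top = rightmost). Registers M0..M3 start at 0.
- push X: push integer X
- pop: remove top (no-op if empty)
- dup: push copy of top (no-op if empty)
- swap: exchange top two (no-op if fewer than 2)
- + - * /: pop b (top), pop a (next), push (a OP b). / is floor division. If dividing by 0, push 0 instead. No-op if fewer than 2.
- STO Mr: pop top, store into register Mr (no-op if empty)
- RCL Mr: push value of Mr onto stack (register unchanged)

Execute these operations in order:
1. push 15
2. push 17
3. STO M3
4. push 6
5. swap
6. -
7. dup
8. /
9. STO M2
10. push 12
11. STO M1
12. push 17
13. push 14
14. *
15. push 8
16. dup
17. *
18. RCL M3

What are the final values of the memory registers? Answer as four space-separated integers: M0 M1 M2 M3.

After op 1 (push 15): stack=[15] mem=[0,0,0,0]
After op 2 (push 17): stack=[15,17] mem=[0,0,0,0]
After op 3 (STO M3): stack=[15] mem=[0,0,0,17]
After op 4 (push 6): stack=[15,6] mem=[0,0,0,17]
After op 5 (swap): stack=[6,15] mem=[0,0,0,17]
After op 6 (-): stack=[-9] mem=[0,0,0,17]
After op 7 (dup): stack=[-9,-9] mem=[0,0,0,17]
After op 8 (/): stack=[1] mem=[0,0,0,17]
After op 9 (STO M2): stack=[empty] mem=[0,0,1,17]
After op 10 (push 12): stack=[12] mem=[0,0,1,17]
After op 11 (STO M1): stack=[empty] mem=[0,12,1,17]
After op 12 (push 17): stack=[17] mem=[0,12,1,17]
After op 13 (push 14): stack=[17,14] mem=[0,12,1,17]
After op 14 (*): stack=[238] mem=[0,12,1,17]
After op 15 (push 8): stack=[238,8] mem=[0,12,1,17]
After op 16 (dup): stack=[238,8,8] mem=[0,12,1,17]
After op 17 (*): stack=[238,64] mem=[0,12,1,17]
After op 18 (RCL M3): stack=[238,64,17] mem=[0,12,1,17]

Answer: 0 12 1 17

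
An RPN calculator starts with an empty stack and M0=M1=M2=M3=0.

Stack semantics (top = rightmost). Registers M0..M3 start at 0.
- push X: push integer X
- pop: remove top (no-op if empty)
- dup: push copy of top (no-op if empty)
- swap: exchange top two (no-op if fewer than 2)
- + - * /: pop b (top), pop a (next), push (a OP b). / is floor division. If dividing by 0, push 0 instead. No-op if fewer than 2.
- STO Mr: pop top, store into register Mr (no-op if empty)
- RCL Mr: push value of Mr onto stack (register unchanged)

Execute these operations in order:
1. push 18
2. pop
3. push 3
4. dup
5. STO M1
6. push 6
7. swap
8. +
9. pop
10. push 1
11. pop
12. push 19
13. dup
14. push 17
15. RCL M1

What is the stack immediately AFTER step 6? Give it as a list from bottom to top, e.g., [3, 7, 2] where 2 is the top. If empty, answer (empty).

After op 1 (push 18): stack=[18] mem=[0,0,0,0]
After op 2 (pop): stack=[empty] mem=[0,0,0,0]
After op 3 (push 3): stack=[3] mem=[0,0,0,0]
After op 4 (dup): stack=[3,3] mem=[0,0,0,0]
After op 5 (STO M1): stack=[3] mem=[0,3,0,0]
After op 6 (push 6): stack=[3,6] mem=[0,3,0,0]

[3, 6]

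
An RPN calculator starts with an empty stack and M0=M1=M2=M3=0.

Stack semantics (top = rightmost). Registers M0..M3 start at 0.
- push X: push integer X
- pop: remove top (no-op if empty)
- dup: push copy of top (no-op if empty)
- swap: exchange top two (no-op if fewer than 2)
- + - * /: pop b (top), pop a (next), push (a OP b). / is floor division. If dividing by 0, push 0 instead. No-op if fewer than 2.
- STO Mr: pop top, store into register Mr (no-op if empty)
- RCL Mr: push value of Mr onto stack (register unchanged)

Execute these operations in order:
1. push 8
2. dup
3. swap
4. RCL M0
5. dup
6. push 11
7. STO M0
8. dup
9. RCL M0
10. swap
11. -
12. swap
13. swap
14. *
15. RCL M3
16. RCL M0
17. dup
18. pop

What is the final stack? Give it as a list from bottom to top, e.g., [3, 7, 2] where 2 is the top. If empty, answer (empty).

Answer: [8, 8, 0, 0, 0, 11]

Derivation:
After op 1 (push 8): stack=[8] mem=[0,0,0,0]
After op 2 (dup): stack=[8,8] mem=[0,0,0,0]
After op 3 (swap): stack=[8,8] mem=[0,0,0,0]
After op 4 (RCL M0): stack=[8,8,0] mem=[0,0,0,0]
After op 5 (dup): stack=[8,8,0,0] mem=[0,0,0,0]
After op 6 (push 11): stack=[8,8,0,0,11] mem=[0,0,0,0]
After op 7 (STO M0): stack=[8,8,0,0] mem=[11,0,0,0]
After op 8 (dup): stack=[8,8,0,0,0] mem=[11,0,0,0]
After op 9 (RCL M0): stack=[8,8,0,0,0,11] mem=[11,0,0,0]
After op 10 (swap): stack=[8,8,0,0,11,0] mem=[11,0,0,0]
After op 11 (-): stack=[8,8,0,0,11] mem=[11,0,0,0]
After op 12 (swap): stack=[8,8,0,11,0] mem=[11,0,0,0]
After op 13 (swap): stack=[8,8,0,0,11] mem=[11,0,0,0]
After op 14 (*): stack=[8,8,0,0] mem=[11,0,0,0]
After op 15 (RCL M3): stack=[8,8,0,0,0] mem=[11,0,0,0]
After op 16 (RCL M0): stack=[8,8,0,0,0,11] mem=[11,0,0,0]
After op 17 (dup): stack=[8,8,0,0,0,11,11] mem=[11,0,0,0]
After op 18 (pop): stack=[8,8,0,0,0,11] mem=[11,0,0,0]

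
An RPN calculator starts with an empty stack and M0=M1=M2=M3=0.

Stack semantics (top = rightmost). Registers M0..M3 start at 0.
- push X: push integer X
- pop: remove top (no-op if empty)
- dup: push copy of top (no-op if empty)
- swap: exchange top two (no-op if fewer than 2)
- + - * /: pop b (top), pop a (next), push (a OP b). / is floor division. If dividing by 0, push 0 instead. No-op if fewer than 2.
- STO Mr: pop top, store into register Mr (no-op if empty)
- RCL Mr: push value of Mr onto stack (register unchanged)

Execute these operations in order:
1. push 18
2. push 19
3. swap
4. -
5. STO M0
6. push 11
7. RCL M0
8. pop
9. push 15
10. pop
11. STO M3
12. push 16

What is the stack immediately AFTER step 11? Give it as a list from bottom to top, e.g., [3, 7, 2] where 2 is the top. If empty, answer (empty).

After op 1 (push 18): stack=[18] mem=[0,0,0,0]
After op 2 (push 19): stack=[18,19] mem=[0,0,0,0]
After op 3 (swap): stack=[19,18] mem=[0,0,0,0]
After op 4 (-): stack=[1] mem=[0,0,0,0]
After op 5 (STO M0): stack=[empty] mem=[1,0,0,0]
After op 6 (push 11): stack=[11] mem=[1,0,0,0]
After op 7 (RCL M0): stack=[11,1] mem=[1,0,0,0]
After op 8 (pop): stack=[11] mem=[1,0,0,0]
After op 9 (push 15): stack=[11,15] mem=[1,0,0,0]
After op 10 (pop): stack=[11] mem=[1,0,0,0]
After op 11 (STO M3): stack=[empty] mem=[1,0,0,11]

(empty)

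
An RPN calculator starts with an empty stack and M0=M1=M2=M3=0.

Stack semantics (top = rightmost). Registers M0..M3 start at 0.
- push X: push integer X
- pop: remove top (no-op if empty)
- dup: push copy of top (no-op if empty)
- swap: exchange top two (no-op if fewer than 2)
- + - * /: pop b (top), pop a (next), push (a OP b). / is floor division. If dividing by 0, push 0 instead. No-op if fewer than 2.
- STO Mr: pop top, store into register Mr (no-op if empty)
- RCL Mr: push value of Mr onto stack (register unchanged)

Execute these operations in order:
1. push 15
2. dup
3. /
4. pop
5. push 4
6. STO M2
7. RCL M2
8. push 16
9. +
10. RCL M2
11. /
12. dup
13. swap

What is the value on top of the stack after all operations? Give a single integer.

Answer: 5

Derivation:
After op 1 (push 15): stack=[15] mem=[0,0,0,0]
After op 2 (dup): stack=[15,15] mem=[0,0,0,0]
After op 3 (/): stack=[1] mem=[0,0,0,0]
After op 4 (pop): stack=[empty] mem=[0,0,0,0]
After op 5 (push 4): stack=[4] mem=[0,0,0,0]
After op 6 (STO M2): stack=[empty] mem=[0,0,4,0]
After op 7 (RCL M2): stack=[4] mem=[0,0,4,0]
After op 8 (push 16): stack=[4,16] mem=[0,0,4,0]
After op 9 (+): stack=[20] mem=[0,0,4,0]
After op 10 (RCL M2): stack=[20,4] mem=[0,0,4,0]
After op 11 (/): stack=[5] mem=[0,0,4,0]
After op 12 (dup): stack=[5,5] mem=[0,0,4,0]
After op 13 (swap): stack=[5,5] mem=[0,0,4,0]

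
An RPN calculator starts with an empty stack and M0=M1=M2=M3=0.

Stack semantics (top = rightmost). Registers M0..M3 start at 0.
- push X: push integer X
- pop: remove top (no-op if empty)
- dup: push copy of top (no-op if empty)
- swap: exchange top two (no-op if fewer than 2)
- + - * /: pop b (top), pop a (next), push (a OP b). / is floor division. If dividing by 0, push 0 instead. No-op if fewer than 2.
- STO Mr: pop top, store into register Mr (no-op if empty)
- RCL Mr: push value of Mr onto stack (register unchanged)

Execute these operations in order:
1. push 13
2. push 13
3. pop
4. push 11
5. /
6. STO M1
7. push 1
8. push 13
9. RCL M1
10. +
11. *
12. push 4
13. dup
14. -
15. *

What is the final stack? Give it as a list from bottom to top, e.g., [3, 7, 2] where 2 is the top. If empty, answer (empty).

Answer: [0]

Derivation:
After op 1 (push 13): stack=[13] mem=[0,0,0,0]
After op 2 (push 13): stack=[13,13] mem=[0,0,0,0]
After op 3 (pop): stack=[13] mem=[0,0,0,0]
After op 4 (push 11): stack=[13,11] mem=[0,0,0,0]
After op 5 (/): stack=[1] mem=[0,0,0,0]
After op 6 (STO M1): stack=[empty] mem=[0,1,0,0]
After op 7 (push 1): stack=[1] mem=[0,1,0,0]
After op 8 (push 13): stack=[1,13] mem=[0,1,0,0]
After op 9 (RCL M1): stack=[1,13,1] mem=[0,1,0,0]
After op 10 (+): stack=[1,14] mem=[0,1,0,0]
After op 11 (*): stack=[14] mem=[0,1,0,0]
After op 12 (push 4): stack=[14,4] mem=[0,1,0,0]
After op 13 (dup): stack=[14,4,4] mem=[0,1,0,0]
After op 14 (-): stack=[14,0] mem=[0,1,0,0]
After op 15 (*): stack=[0] mem=[0,1,0,0]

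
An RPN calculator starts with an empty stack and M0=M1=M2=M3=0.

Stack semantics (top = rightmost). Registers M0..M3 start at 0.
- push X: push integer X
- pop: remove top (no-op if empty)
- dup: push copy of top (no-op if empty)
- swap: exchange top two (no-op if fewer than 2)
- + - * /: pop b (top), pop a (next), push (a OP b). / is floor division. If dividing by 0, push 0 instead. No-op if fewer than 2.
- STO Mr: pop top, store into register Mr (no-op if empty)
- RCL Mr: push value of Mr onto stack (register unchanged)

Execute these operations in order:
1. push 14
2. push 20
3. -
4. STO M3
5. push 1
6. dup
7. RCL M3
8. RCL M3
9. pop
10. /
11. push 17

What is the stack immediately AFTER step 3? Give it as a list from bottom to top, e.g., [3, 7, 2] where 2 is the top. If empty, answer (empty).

After op 1 (push 14): stack=[14] mem=[0,0,0,0]
After op 2 (push 20): stack=[14,20] mem=[0,0,0,0]
After op 3 (-): stack=[-6] mem=[0,0,0,0]

[-6]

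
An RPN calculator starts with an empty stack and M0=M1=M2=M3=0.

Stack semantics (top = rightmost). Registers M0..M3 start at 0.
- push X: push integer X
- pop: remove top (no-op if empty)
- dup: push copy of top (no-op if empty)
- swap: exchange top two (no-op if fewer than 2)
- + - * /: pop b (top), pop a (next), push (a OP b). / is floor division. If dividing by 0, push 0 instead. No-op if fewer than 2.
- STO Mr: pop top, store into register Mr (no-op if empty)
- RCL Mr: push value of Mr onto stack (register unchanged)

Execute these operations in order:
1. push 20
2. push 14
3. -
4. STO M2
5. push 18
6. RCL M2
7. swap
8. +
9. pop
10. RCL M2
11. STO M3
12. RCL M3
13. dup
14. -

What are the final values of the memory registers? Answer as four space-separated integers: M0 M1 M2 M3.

Answer: 0 0 6 6

Derivation:
After op 1 (push 20): stack=[20] mem=[0,0,0,0]
After op 2 (push 14): stack=[20,14] mem=[0,0,0,0]
After op 3 (-): stack=[6] mem=[0,0,0,0]
After op 4 (STO M2): stack=[empty] mem=[0,0,6,0]
After op 5 (push 18): stack=[18] mem=[0,0,6,0]
After op 6 (RCL M2): stack=[18,6] mem=[0,0,6,0]
After op 7 (swap): stack=[6,18] mem=[0,0,6,0]
After op 8 (+): stack=[24] mem=[0,0,6,0]
After op 9 (pop): stack=[empty] mem=[0,0,6,0]
After op 10 (RCL M2): stack=[6] mem=[0,0,6,0]
After op 11 (STO M3): stack=[empty] mem=[0,0,6,6]
After op 12 (RCL M3): stack=[6] mem=[0,0,6,6]
After op 13 (dup): stack=[6,6] mem=[0,0,6,6]
After op 14 (-): stack=[0] mem=[0,0,6,6]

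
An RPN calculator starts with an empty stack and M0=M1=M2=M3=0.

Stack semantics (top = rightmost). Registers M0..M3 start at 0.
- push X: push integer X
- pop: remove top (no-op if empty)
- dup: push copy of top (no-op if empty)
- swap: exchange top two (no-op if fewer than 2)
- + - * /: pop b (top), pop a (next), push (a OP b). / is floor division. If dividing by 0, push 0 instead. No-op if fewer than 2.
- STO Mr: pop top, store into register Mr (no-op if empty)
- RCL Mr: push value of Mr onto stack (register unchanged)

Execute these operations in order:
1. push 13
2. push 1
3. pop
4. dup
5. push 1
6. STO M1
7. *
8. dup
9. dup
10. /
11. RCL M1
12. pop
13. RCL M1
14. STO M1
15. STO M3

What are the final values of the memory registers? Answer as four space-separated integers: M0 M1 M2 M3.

After op 1 (push 13): stack=[13] mem=[0,0,0,0]
After op 2 (push 1): stack=[13,1] mem=[0,0,0,0]
After op 3 (pop): stack=[13] mem=[0,0,0,0]
After op 4 (dup): stack=[13,13] mem=[0,0,0,0]
After op 5 (push 1): stack=[13,13,1] mem=[0,0,0,0]
After op 6 (STO M1): stack=[13,13] mem=[0,1,0,0]
After op 7 (*): stack=[169] mem=[0,1,0,0]
After op 8 (dup): stack=[169,169] mem=[0,1,0,0]
After op 9 (dup): stack=[169,169,169] mem=[0,1,0,0]
After op 10 (/): stack=[169,1] mem=[0,1,0,0]
After op 11 (RCL M1): stack=[169,1,1] mem=[0,1,0,0]
After op 12 (pop): stack=[169,1] mem=[0,1,0,0]
After op 13 (RCL M1): stack=[169,1,1] mem=[0,1,0,0]
After op 14 (STO M1): stack=[169,1] mem=[0,1,0,0]
After op 15 (STO M3): stack=[169] mem=[0,1,0,1]

Answer: 0 1 0 1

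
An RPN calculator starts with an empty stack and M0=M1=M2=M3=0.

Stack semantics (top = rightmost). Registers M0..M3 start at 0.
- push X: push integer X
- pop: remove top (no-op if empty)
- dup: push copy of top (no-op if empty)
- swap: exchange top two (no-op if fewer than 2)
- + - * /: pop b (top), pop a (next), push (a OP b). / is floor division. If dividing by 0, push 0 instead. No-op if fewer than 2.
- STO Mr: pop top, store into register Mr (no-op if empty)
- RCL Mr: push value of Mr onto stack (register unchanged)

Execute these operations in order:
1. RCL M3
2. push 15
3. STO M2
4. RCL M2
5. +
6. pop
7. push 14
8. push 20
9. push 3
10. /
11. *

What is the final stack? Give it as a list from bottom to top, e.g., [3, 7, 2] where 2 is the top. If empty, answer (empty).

After op 1 (RCL M3): stack=[0] mem=[0,0,0,0]
After op 2 (push 15): stack=[0,15] mem=[0,0,0,0]
After op 3 (STO M2): stack=[0] mem=[0,0,15,0]
After op 4 (RCL M2): stack=[0,15] mem=[0,0,15,0]
After op 5 (+): stack=[15] mem=[0,0,15,0]
After op 6 (pop): stack=[empty] mem=[0,0,15,0]
After op 7 (push 14): stack=[14] mem=[0,0,15,0]
After op 8 (push 20): stack=[14,20] mem=[0,0,15,0]
After op 9 (push 3): stack=[14,20,3] mem=[0,0,15,0]
After op 10 (/): stack=[14,6] mem=[0,0,15,0]
After op 11 (*): stack=[84] mem=[0,0,15,0]

Answer: [84]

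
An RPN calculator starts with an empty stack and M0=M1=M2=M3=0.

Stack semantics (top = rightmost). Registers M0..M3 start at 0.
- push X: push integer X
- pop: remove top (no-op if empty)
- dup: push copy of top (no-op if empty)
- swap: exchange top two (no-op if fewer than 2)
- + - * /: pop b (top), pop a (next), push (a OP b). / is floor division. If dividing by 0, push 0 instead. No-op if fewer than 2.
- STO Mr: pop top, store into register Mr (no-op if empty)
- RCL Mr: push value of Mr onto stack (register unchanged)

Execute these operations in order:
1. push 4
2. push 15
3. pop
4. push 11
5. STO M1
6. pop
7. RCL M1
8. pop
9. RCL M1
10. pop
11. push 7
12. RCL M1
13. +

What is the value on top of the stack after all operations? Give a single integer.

Answer: 18

Derivation:
After op 1 (push 4): stack=[4] mem=[0,0,0,0]
After op 2 (push 15): stack=[4,15] mem=[0,0,0,0]
After op 3 (pop): stack=[4] mem=[0,0,0,0]
After op 4 (push 11): stack=[4,11] mem=[0,0,0,0]
After op 5 (STO M1): stack=[4] mem=[0,11,0,0]
After op 6 (pop): stack=[empty] mem=[0,11,0,0]
After op 7 (RCL M1): stack=[11] mem=[0,11,0,0]
After op 8 (pop): stack=[empty] mem=[0,11,0,0]
After op 9 (RCL M1): stack=[11] mem=[0,11,0,0]
After op 10 (pop): stack=[empty] mem=[0,11,0,0]
After op 11 (push 7): stack=[7] mem=[0,11,0,0]
After op 12 (RCL M1): stack=[7,11] mem=[0,11,0,0]
After op 13 (+): stack=[18] mem=[0,11,0,0]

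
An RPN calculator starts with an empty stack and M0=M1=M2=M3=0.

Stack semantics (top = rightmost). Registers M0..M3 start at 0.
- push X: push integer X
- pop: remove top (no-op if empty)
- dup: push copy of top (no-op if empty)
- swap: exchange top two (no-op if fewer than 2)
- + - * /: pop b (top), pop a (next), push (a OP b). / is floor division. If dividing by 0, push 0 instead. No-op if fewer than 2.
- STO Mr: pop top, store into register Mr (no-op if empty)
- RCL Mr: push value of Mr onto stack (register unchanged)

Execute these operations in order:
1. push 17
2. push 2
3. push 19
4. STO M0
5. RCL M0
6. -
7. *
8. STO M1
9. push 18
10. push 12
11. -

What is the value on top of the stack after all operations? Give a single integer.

After op 1 (push 17): stack=[17] mem=[0,0,0,0]
After op 2 (push 2): stack=[17,2] mem=[0,0,0,0]
After op 3 (push 19): stack=[17,2,19] mem=[0,0,0,0]
After op 4 (STO M0): stack=[17,2] mem=[19,0,0,0]
After op 5 (RCL M0): stack=[17,2,19] mem=[19,0,0,0]
After op 6 (-): stack=[17,-17] mem=[19,0,0,0]
After op 7 (*): stack=[-289] mem=[19,0,0,0]
After op 8 (STO M1): stack=[empty] mem=[19,-289,0,0]
After op 9 (push 18): stack=[18] mem=[19,-289,0,0]
After op 10 (push 12): stack=[18,12] mem=[19,-289,0,0]
After op 11 (-): stack=[6] mem=[19,-289,0,0]

Answer: 6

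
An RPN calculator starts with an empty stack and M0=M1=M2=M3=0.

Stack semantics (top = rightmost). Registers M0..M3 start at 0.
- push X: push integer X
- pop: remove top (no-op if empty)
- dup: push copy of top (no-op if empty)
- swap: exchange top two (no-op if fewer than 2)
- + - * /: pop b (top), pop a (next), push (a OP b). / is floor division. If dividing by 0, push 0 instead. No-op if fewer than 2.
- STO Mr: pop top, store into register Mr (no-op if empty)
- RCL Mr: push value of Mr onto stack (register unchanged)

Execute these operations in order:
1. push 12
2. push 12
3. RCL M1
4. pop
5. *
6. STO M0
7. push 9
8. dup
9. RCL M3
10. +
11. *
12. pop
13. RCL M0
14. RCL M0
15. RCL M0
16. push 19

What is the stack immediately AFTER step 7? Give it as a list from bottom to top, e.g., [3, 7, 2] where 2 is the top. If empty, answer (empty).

After op 1 (push 12): stack=[12] mem=[0,0,0,0]
After op 2 (push 12): stack=[12,12] mem=[0,0,0,0]
After op 3 (RCL M1): stack=[12,12,0] mem=[0,0,0,0]
After op 4 (pop): stack=[12,12] mem=[0,0,0,0]
After op 5 (*): stack=[144] mem=[0,0,0,0]
After op 6 (STO M0): stack=[empty] mem=[144,0,0,0]
After op 7 (push 9): stack=[9] mem=[144,0,0,0]

[9]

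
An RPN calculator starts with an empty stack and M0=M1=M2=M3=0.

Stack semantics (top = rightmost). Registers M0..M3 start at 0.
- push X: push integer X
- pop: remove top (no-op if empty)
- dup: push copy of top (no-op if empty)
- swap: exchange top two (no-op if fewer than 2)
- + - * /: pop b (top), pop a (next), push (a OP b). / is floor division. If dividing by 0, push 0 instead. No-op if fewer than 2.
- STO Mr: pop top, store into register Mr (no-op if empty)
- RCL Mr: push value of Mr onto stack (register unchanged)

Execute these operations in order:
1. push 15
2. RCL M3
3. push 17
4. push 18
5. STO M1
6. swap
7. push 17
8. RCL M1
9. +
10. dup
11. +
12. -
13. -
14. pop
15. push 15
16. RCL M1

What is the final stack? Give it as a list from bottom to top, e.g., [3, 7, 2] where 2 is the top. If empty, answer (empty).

Answer: [15, 15, 18]

Derivation:
After op 1 (push 15): stack=[15] mem=[0,0,0,0]
After op 2 (RCL M3): stack=[15,0] mem=[0,0,0,0]
After op 3 (push 17): stack=[15,0,17] mem=[0,0,0,0]
After op 4 (push 18): stack=[15,0,17,18] mem=[0,0,0,0]
After op 5 (STO M1): stack=[15,0,17] mem=[0,18,0,0]
After op 6 (swap): stack=[15,17,0] mem=[0,18,0,0]
After op 7 (push 17): stack=[15,17,0,17] mem=[0,18,0,0]
After op 8 (RCL M1): stack=[15,17,0,17,18] mem=[0,18,0,0]
After op 9 (+): stack=[15,17,0,35] mem=[0,18,0,0]
After op 10 (dup): stack=[15,17,0,35,35] mem=[0,18,0,0]
After op 11 (+): stack=[15,17,0,70] mem=[0,18,0,0]
After op 12 (-): stack=[15,17,-70] mem=[0,18,0,0]
After op 13 (-): stack=[15,87] mem=[0,18,0,0]
After op 14 (pop): stack=[15] mem=[0,18,0,0]
After op 15 (push 15): stack=[15,15] mem=[0,18,0,0]
After op 16 (RCL M1): stack=[15,15,18] mem=[0,18,0,0]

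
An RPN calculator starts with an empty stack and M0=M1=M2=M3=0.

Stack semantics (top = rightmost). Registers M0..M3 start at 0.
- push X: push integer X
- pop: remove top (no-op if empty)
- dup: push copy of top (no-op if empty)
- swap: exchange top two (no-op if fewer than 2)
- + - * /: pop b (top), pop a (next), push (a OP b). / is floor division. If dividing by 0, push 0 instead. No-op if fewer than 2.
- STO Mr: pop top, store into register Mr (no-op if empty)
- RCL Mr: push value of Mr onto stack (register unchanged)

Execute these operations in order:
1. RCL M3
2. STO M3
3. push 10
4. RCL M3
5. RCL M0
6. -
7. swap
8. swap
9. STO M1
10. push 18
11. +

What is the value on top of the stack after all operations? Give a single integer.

After op 1 (RCL M3): stack=[0] mem=[0,0,0,0]
After op 2 (STO M3): stack=[empty] mem=[0,0,0,0]
After op 3 (push 10): stack=[10] mem=[0,0,0,0]
After op 4 (RCL M3): stack=[10,0] mem=[0,0,0,0]
After op 5 (RCL M0): stack=[10,0,0] mem=[0,0,0,0]
After op 6 (-): stack=[10,0] mem=[0,0,0,0]
After op 7 (swap): stack=[0,10] mem=[0,0,0,0]
After op 8 (swap): stack=[10,0] mem=[0,0,0,0]
After op 9 (STO M1): stack=[10] mem=[0,0,0,0]
After op 10 (push 18): stack=[10,18] mem=[0,0,0,0]
After op 11 (+): stack=[28] mem=[0,0,0,0]

Answer: 28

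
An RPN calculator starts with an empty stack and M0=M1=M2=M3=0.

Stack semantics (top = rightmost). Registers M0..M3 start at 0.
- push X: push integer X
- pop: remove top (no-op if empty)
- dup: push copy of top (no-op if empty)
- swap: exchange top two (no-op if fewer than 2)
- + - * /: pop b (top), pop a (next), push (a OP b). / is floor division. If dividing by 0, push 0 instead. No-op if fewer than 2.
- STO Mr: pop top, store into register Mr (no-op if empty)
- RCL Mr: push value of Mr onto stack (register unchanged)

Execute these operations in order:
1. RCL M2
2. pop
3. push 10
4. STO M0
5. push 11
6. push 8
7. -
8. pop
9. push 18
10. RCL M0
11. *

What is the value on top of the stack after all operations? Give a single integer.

Answer: 180

Derivation:
After op 1 (RCL M2): stack=[0] mem=[0,0,0,0]
After op 2 (pop): stack=[empty] mem=[0,0,0,0]
After op 3 (push 10): stack=[10] mem=[0,0,0,0]
After op 4 (STO M0): stack=[empty] mem=[10,0,0,0]
After op 5 (push 11): stack=[11] mem=[10,0,0,0]
After op 6 (push 8): stack=[11,8] mem=[10,0,0,0]
After op 7 (-): stack=[3] mem=[10,0,0,0]
After op 8 (pop): stack=[empty] mem=[10,0,0,0]
After op 9 (push 18): stack=[18] mem=[10,0,0,0]
After op 10 (RCL M0): stack=[18,10] mem=[10,0,0,0]
After op 11 (*): stack=[180] mem=[10,0,0,0]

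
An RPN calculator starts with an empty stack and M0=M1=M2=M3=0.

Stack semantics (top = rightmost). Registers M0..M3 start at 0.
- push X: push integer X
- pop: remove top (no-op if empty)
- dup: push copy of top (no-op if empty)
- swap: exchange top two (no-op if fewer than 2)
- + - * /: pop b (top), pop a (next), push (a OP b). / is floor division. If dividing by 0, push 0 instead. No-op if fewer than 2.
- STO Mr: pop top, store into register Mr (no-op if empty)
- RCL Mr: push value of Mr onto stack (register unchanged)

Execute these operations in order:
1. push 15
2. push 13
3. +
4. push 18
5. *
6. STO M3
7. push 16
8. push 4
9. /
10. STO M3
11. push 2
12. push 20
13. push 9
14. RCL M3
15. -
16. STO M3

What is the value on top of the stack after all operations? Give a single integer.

After op 1 (push 15): stack=[15] mem=[0,0,0,0]
After op 2 (push 13): stack=[15,13] mem=[0,0,0,0]
After op 3 (+): stack=[28] mem=[0,0,0,0]
After op 4 (push 18): stack=[28,18] mem=[0,0,0,0]
After op 5 (*): stack=[504] mem=[0,0,0,0]
After op 6 (STO M3): stack=[empty] mem=[0,0,0,504]
After op 7 (push 16): stack=[16] mem=[0,0,0,504]
After op 8 (push 4): stack=[16,4] mem=[0,0,0,504]
After op 9 (/): stack=[4] mem=[0,0,0,504]
After op 10 (STO M3): stack=[empty] mem=[0,0,0,4]
After op 11 (push 2): stack=[2] mem=[0,0,0,4]
After op 12 (push 20): stack=[2,20] mem=[0,0,0,4]
After op 13 (push 9): stack=[2,20,9] mem=[0,0,0,4]
After op 14 (RCL M3): stack=[2,20,9,4] mem=[0,0,0,4]
After op 15 (-): stack=[2,20,5] mem=[0,0,0,4]
After op 16 (STO M3): stack=[2,20] mem=[0,0,0,5]

Answer: 20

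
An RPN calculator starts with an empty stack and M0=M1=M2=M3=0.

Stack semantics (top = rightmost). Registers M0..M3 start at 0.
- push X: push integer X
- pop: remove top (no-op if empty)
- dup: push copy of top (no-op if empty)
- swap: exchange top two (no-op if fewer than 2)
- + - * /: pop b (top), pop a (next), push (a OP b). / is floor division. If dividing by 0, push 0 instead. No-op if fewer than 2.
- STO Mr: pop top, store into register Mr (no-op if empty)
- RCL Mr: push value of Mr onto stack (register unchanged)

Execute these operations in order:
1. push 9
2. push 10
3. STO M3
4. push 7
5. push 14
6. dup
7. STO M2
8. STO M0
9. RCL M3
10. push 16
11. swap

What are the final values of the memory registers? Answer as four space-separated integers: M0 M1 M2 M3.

Answer: 14 0 14 10

Derivation:
After op 1 (push 9): stack=[9] mem=[0,0,0,0]
After op 2 (push 10): stack=[9,10] mem=[0,0,0,0]
After op 3 (STO M3): stack=[9] mem=[0,0,0,10]
After op 4 (push 7): stack=[9,7] mem=[0,0,0,10]
After op 5 (push 14): stack=[9,7,14] mem=[0,0,0,10]
After op 6 (dup): stack=[9,7,14,14] mem=[0,0,0,10]
After op 7 (STO M2): stack=[9,7,14] mem=[0,0,14,10]
After op 8 (STO M0): stack=[9,7] mem=[14,0,14,10]
After op 9 (RCL M3): stack=[9,7,10] mem=[14,0,14,10]
After op 10 (push 16): stack=[9,7,10,16] mem=[14,0,14,10]
After op 11 (swap): stack=[9,7,16,10] mem=[14,0,14,10]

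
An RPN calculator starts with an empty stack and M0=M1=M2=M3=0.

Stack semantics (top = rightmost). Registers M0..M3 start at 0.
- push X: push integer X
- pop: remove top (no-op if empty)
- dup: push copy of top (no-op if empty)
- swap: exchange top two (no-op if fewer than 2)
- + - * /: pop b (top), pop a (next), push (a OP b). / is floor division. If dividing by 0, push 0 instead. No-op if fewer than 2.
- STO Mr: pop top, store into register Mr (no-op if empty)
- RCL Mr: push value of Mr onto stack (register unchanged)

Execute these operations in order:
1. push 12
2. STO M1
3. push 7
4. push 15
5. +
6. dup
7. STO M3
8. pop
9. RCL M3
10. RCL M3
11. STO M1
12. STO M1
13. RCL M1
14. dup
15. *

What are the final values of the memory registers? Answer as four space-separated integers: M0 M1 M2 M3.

Answer: 0 22 0 22

Derivation:
After op 1 (push 12): stack=[12] mem=[0,0,0,0]
After op 2 (STO M1): stack=[empty] mem=[0,12,0,0]
After op 3 (push 7): stack=[7] mem=[0,12,0,0]
After op 4 (push 15): stack=[7,15] mem=[0,12,0,0]
After op 5 (+): stack=[22] mem=[0,12,0,0]
After op 6 (dup): stack=[22,22] mem=[0,12,0,0]
After op 7 (STO M3): stack=[22] mem=[0,12,0,22]
After op 8 (pop): stack=[empty] mem=[0,12,0,22]
After op 9 (RCL M3): stack=[22] mem=[0,12,0,22]
After op 10 (RCL M3): stack=[22,22] mem=[0,12,0,22]
After op 11 (STO M1): stack=[22] mem=[0,22,0,22]
After op 12 (STO M1): stack=[empty] mem=[0,22,0,22]
After op 13 (RCL M1): stack=[22] mem=[0,22,0,22]
After op 14 (dup): stack=[22,22] mem=[0,22,0,22]
After op 15 (*): stack=[484] mem=[0,22,0,22]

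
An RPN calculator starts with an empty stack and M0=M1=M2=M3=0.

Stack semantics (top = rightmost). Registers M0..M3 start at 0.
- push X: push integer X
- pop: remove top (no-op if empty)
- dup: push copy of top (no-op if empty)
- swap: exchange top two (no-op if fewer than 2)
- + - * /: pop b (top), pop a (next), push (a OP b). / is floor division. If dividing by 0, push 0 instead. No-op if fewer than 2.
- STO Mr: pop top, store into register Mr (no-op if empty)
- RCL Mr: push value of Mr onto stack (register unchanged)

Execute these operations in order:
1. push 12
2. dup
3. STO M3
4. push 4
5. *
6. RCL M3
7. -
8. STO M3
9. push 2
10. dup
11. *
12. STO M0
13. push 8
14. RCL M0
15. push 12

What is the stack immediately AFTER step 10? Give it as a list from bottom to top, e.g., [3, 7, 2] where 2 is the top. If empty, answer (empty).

After op 1 (push 12): stack=[12] mem=[0,0,0,0]
After op 2 (dup): stack=[12,12] mem=[0,0,0,0]
After op 3 (STO M3): stack=[12] mem=[0,0,0,12]
After op 4 (push 4): stack=[12,4] mem=[0,0,0,12]
After op 5 (*): stack=[48] mem=[0,0,0,12]
After op 6 (RCL M3): stack=[48,12] mem=[0,0,0,12]
After op 7 (-): stack=[36] mem=[0,0,0,12]
After op 8 (STO M3): stack=[empty] mem=[0,0,0,36]
After op 9 (push 2): stack=[2] mem=[0,0,0,36]
After op 10 (dup): stack=[2,2] mem=[0,0,0,36]

[2, 2]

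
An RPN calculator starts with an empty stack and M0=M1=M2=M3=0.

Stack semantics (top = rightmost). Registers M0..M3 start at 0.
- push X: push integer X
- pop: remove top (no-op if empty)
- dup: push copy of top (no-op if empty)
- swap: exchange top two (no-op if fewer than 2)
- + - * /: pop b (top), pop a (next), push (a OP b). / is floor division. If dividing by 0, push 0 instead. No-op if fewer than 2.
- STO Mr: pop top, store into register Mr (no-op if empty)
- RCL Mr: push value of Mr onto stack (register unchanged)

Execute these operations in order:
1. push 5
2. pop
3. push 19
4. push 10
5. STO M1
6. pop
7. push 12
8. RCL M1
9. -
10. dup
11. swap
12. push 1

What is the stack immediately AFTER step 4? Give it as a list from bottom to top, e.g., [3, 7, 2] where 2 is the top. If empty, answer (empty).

After op 1 (push 5): stack=[5] mem=[0,0,0,0]
After op 2 (pop): stack=[empty] mem=[0,0,0,0]
After op 3 (push 19): stack=[19] mem=[0,0,0,0]
After op 4 (push 10): stack=[19,10] mem=[0,0,0,0]

[19, 10]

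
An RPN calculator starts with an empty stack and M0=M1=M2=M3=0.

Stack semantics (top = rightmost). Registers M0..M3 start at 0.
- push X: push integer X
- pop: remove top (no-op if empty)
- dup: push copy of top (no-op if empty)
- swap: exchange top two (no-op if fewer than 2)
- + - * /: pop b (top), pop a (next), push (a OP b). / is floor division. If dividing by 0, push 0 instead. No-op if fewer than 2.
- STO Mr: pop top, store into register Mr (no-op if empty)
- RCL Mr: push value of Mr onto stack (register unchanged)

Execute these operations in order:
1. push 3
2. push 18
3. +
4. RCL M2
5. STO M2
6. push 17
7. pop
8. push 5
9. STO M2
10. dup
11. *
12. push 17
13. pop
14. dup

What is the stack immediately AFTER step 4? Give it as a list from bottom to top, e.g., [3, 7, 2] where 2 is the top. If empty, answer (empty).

After op 1 (push 3): stack=[3] mem=[0,0,0,0]
After op 2 (push 18): stack=[3,18] mem=[0,0,0,0]
After op 3 (+): stack=[21] mem=[0,0,0,0]
After op 4 (RCL M2): stack=[21,0] mem=[0,0,0,0]

[21, 0]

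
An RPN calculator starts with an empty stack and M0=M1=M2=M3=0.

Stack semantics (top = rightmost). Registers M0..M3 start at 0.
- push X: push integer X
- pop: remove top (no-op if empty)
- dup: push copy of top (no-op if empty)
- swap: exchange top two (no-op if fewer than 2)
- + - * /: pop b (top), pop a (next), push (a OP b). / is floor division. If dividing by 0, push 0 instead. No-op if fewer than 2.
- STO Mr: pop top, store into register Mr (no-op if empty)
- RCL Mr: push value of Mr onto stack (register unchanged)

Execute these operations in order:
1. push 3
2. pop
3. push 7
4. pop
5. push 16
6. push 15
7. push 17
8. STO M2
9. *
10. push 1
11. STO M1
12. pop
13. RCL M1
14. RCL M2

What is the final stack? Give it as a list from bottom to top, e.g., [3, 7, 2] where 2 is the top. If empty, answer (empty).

After op 1 (push 3): stack=[3] mem=[0,0,0,0]
After op 2 (pop): stack=[empty] mem=[0,0,0,0]
After op 3 (push 7): stack=[7] mem=[0,0,0,0]
After op 4 (pop): stack=[empty] mem=[0,0,0,0]
After op 5 (push 16): stack=[16] mem=[0,0,0,0]
After op 6 (push 15): stack=[16,15] mem=[0,0,0,0]
After op 7 (push 17): stack=[16,15,17] mem=[0,0,0,0]
After op 8 (STO M2): stack=[16,15] mem=[0,0,17,0]
After op 9 (*): stack=[240] mem=[0,0,17,0]
After op 10 (push 1): stack=[240,1] mem=[0,0,17,0]
After op 11 (STO M1): stack=[240] mem=[0,1,17,0]
After op 12 (pop): stack=[empty] mem=[0,1,17,0]
After op 13 (RCL M1): stack=[1] mem=[0,1,17,0]
After op 14 (RCL M2): stack=[1,17] mem=[0,1,17,0]

Answer: [1, 17]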